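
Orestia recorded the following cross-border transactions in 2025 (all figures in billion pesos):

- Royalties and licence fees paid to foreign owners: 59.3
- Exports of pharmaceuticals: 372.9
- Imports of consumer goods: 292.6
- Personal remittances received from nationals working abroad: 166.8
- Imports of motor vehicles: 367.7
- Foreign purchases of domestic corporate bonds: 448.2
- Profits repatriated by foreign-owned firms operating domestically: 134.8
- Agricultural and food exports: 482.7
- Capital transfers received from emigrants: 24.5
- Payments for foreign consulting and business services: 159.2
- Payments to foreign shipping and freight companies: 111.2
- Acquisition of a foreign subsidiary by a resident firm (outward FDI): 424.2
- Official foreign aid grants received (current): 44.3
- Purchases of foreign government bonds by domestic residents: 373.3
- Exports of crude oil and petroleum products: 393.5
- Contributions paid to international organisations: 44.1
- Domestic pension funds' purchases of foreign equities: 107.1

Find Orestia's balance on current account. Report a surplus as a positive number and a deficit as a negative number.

Goods: 482.7 + 372.9 - 292.6 - 367.7 + 393.5 = 588.8
Services: -159.2 - 111.2 - 59.3 = -329.7
Primary income: -134.8
Secondary income: 44.3 - 44.1 + 166.8 = 167.0
Current account = 588.8 + (-329.7) + (-134.8) + 167.0 = 291.3
(Excluded from the current account — financial account: foreign purchases of domestic corporate bonds 448.2, acquisition of a foreign subsidiary by a resident firm (outward FDI) 424.2, purchases of foreign government bonds by domestic residents 373.3, domestic pension funds' purchases of foreign equities 107.1; capital account: capital transfers received from emigrants 24.5.)

291.3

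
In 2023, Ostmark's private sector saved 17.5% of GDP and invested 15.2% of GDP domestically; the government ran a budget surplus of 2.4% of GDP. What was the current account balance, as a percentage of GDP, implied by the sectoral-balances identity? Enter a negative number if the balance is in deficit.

By the sectoral-balances identity, CA = (S_private - I) + (T - G).
Private balance = 17.5 - 15.2 = 2.3
Government balance (T - G) = 2.4
CA = 2.3 + 2.4 = 4.7

4.7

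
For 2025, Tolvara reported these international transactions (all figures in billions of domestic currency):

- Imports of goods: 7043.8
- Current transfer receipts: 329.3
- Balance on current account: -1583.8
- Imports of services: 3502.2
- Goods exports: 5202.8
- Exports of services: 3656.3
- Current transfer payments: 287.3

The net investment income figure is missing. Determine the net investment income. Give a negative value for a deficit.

Current account = goods balance + services balance + net primary income + net secondary income
Sum of the known components = -1644.9
Net investment income = CA - (known components) = -1583.8 - (-1644.9) = 61.1

61.1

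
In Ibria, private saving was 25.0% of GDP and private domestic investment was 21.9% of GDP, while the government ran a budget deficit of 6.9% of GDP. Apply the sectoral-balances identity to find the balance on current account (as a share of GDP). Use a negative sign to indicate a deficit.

By the sectoral-balances identity, CA = (S_private - I) + (T - G).
Private balance = 25.0 - 21.9 = 3.1
Government balance (T - G) = -6.9
CA = 3.1 + (-6.9) = -3.8

-3.8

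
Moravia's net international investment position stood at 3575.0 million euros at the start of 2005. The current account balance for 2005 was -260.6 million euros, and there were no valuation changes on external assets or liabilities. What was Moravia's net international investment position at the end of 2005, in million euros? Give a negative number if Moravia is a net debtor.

3314.4

With no valuation effects, change in NIIP = current account = -260.6
End-of-year NIIP = 3575.0 + (-260.6) = 3314.4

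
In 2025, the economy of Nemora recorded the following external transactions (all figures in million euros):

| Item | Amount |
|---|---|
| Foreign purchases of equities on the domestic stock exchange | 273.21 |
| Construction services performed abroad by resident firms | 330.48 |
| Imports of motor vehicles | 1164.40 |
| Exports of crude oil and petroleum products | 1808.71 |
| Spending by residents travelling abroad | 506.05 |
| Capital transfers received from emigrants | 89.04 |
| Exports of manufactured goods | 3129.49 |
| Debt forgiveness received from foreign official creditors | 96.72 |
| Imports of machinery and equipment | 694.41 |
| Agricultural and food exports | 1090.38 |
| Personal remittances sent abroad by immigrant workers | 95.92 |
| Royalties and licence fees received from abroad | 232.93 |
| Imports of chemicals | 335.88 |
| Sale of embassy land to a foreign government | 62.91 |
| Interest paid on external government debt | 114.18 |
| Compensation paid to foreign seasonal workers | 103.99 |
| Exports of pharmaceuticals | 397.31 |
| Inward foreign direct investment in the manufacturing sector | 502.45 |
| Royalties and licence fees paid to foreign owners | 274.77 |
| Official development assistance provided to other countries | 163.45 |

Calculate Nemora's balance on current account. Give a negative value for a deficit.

Goods: 397.31 + 1090.38 - 335.88 - 694.41 + 3129.49 - 1164.40 + 1808.71 = 4231.20
Services: -506.05 + 330.48 - 274.77 + 232.93 = -217.41
Primary income: -114.18 - 103.99 = -218.17
Secondary income: -95.92 - 163.45 = -259.37
Current account = 4231.20 + (-217.41) + (-218.17) + (-259.37) = 3536.25
(Excluded from the current account — financial account: foreign purchases of equities on the domestic stock exchange 273.21, inward foreign direct investment in the manufacturing sector 502.45; capital account: capital transfers received from emigrants 89.04, debt forgiveness received from foreign official creditors 96.72, sale of embassy land to a foreign government 62.91.)

3536.25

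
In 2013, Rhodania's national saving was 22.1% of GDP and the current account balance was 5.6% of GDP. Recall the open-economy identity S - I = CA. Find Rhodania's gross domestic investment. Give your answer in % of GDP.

I = S - CA = 22.1 - 5.6 = 16.5

16.5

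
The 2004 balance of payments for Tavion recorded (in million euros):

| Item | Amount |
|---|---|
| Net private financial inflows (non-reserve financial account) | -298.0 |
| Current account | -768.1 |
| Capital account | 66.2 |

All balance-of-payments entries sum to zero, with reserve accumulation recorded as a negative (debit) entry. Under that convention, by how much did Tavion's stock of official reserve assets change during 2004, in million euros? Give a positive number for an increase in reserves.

-999.9

Official reserve transactions balance = -((-768.1) + 66.2 + (-298.0)) = 999.9
An accumulation of reserves is recorded as a debit (negative entry), so the change in the stock of reserves is the negative of that balance.
Change in official reserves = -(999.9) = -999.9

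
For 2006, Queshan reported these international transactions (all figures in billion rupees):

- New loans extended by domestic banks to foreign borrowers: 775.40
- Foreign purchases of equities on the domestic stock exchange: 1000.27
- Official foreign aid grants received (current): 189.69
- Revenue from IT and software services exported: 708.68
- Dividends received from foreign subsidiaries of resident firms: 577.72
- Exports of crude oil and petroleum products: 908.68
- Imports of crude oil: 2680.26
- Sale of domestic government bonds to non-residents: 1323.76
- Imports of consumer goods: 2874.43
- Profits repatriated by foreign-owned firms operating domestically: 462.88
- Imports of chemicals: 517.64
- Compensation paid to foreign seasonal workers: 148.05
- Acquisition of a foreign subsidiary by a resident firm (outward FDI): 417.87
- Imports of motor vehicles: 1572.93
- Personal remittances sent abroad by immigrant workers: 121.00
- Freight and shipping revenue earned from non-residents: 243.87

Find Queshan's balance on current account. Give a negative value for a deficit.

-5748.55

Goods: 908.68 - 2680.26 - 517.64 - 2874.43 - 1572.93 = -6736.58
Services: 243.87 + 708.68 = 952.55
Primary income: -462.88 - 148.05 + 577.72 = -33.21
Secondary income: -121.00 + 189.69 = 68.69
Current account = (-6736.58) + 952.55 + (-33.21) + 68.69 = -5748.55
(Excluded from the current account — financial account: new loans extended by domestic banks to foreign borrowers 775.40, foreign purchases of equities on the domestic stock exchange 1000.27, sale of domestic government bonds to non-residents 1323.76, acquisition of a foreign subsidiary by a resident firm (outward FDI) 417.87.)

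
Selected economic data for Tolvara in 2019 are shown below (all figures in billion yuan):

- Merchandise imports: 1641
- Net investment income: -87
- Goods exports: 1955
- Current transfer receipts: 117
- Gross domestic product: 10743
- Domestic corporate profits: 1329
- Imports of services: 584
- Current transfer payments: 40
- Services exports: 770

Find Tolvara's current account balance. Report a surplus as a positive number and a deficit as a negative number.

490

Goods balance = 1955 - 1641 = 314
Services balance = 770 - 584 = 186
Trade balance (goods + services) = 314 + 186 = 500
Net primary income = -87
Net secondary income = 117 - 40 = 77
Current account = 500 + (-87) + 77 = 490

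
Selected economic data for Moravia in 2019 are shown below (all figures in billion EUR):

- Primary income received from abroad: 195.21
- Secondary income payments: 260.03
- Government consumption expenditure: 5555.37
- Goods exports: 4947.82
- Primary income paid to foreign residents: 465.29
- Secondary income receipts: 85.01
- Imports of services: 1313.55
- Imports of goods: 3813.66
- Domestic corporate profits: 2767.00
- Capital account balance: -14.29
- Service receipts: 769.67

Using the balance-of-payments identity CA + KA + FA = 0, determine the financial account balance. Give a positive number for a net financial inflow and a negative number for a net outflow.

Goods balance = 4947.82 - 3813.66 = 1134.16
Services balance = 769.67 - 1313.55 = -543.88
Trade balance (goods + services) = 1134.16 + (-543.88) = 590.28
Net primary income = 195.21 - 465.29 = -270.08
Net secondary income = 85.01 - 260.03 = -175.02
Current account = 590.28 + (-270.08) + (-175.02) = 145.18
Financial account = -(145.18 + (-14.29)) = -130.89

-130.89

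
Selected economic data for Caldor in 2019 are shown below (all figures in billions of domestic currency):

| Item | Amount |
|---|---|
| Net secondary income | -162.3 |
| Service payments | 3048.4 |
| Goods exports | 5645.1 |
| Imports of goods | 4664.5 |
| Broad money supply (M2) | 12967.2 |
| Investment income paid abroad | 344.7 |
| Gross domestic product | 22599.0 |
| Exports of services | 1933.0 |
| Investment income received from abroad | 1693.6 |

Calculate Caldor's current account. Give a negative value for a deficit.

Goods balance = 5645.1 - 4664.5 = 980.6
Services balance = 1933.0 - 3048.4 = -1115.4
Trade balance (goods + services) = 980.6 + (-1115.4) = -134.8
Net primary income = 1693.6 - 344.7 = 1348.9
Net secondary income = -162.3
Current account = -134.8 + 1348.9 + (-162.3) = 1051.8

1051.8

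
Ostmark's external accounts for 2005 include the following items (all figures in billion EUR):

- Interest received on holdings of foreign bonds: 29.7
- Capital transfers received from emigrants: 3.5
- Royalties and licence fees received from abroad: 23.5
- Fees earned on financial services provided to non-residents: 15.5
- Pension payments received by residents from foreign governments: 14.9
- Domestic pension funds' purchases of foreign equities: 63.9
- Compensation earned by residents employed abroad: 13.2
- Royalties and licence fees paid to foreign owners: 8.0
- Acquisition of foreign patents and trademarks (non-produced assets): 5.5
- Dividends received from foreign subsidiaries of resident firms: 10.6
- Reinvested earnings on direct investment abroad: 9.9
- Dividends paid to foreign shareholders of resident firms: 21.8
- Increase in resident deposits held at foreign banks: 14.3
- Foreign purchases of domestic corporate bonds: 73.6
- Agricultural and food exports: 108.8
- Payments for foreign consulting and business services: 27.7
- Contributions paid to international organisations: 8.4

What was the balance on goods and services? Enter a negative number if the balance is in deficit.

Goods: 108.8
Services: -8.0 + 15.5 - 27.7 + 23.5 = 3.3
Trade balance = 108.8 + 3.3 = 112.1
(Excluded from the trade balance — primary income: interest received on holdings of foreign bonds 29.7, compensation earned by residents employed abroad 13.2, dividends received from foreign subsidiaries of resident firms 10.6, reinvested earnings on direct investment abroad 9.9, dividends paid to foreign shareholders of resident firms 21.8; capital account: capital transfers received from emigrants 3.5, acquisition of foreign patents and trademarks (non-produced assets) 5.5; secondary income: pension payments received by residents from foreign governments 14.9, contributions paid to international organisations 8.4; financial account: domestic pension funds' purchases of foreign equities 63.9, increase in resident deposits held at foreign banks 14.3, foreign purchases of domestic corporate bonds 73.6.)

112.1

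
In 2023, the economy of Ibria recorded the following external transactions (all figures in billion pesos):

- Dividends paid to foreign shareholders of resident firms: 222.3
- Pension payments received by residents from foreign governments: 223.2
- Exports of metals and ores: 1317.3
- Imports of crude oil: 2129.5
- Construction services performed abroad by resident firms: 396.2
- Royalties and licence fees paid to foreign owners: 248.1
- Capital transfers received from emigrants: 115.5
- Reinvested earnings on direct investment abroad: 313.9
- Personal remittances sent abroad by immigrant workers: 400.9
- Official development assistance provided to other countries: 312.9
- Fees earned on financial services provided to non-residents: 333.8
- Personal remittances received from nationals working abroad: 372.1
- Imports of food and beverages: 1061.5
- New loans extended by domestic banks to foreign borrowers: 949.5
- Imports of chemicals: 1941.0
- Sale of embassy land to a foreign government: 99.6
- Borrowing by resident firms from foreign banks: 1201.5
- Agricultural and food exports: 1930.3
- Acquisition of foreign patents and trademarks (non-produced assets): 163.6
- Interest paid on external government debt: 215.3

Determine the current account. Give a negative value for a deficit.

Goods: -1941.0 + 1930.3 - 2129.5 + 1317.3 - 1061.5 = -1884.4
Services: 396.2 - 248.1 + 333.8 = 481.9
Primary income: -222.3 - 215.3 + 313.9 = -123.7
Secondary income: 372.1 + 223.2 - 400.9 - 312.9 = -118.5
Current account = (-1884.4) + 481.9 + (-123.7) + (-118.5) = -1644.7
(Excluded from the current account — capital account: capital transfers received from emigrants 115.5, sale of embassy land to a foreign government 99.6, acquisition of foreign patents and trademarks (non-produced assets) 163.6; financial account: new loans extended by domestic banks to foreign borrowers 949.5, borrowing by resident firms from foreign banks 1201.5.)

-1644.7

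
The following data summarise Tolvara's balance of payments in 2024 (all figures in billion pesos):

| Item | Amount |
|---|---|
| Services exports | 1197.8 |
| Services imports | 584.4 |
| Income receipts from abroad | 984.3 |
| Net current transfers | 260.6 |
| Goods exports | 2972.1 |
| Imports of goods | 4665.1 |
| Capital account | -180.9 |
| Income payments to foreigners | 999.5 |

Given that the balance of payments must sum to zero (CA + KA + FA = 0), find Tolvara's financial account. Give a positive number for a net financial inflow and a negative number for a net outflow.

1015.1

Goods balance = 2972.1 - 4665.1 = -1693.0
Services balance = 1197.8 - 584.4 = 613.4
Trade balance (goods + services) = -1693.0 + 613.4 = -1079.6
Net primary income = 984.3 - 999.5 = -15.2
Net secondary income = 260.6
Current account = -1079.6 + (-15.2) + 260.6 = -834.2
Financial account = -(-834.2 + (-180.9)) = 1015.1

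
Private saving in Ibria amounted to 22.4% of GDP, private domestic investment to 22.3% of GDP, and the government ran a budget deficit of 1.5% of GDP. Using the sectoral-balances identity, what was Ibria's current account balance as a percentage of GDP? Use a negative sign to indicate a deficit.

-1.4

By the sectoral-balances identity, CA = (S_private - I) + (T - G).
Private balance = 22.4 - 22.3 = 0.1
Government balance (T - G) = -1.5
CA = 0.1 + (-1.5) = -1.4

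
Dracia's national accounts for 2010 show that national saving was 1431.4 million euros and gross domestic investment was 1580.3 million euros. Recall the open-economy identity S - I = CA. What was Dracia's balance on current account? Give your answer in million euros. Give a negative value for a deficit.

CA = S - I = 1431.4 - 1580.3 = -148.9

-148.9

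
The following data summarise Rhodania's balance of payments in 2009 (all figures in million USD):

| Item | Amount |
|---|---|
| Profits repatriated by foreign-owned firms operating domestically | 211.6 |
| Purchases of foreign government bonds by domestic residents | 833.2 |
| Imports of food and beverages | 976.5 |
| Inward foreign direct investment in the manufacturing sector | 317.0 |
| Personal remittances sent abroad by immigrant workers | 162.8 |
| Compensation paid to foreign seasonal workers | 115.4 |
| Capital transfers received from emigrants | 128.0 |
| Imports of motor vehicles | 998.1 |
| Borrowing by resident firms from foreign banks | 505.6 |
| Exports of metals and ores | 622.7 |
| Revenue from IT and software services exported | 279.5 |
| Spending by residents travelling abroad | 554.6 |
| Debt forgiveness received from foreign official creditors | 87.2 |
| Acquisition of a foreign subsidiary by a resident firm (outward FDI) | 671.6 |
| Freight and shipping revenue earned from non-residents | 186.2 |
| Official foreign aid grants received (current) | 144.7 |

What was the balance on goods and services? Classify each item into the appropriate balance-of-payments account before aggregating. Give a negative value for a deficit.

Goods: 622.7 - 998.1 - 976.5 = -1351.9
Services: -554.6 + 279.5 + 186.2 = -88.9
Trade balance = -1351.9 + (-88.9) = -1440.8
(Excluded from the trade balance — primary income: profits repatriated by foreign-owned firms operating domestically 211.6, compensation paid to foreign seasonal workers 115.4; financial account: purchases of foreign government bonds by domestic residents 833.2, inward foreign direct investment in the manufacturing sector 317.0, borrowing by resident firms from foreign banks 505.6, acquisition of a foreign subsidiary by a resident firm (outward FDI) 671.6; secondary income: personal remittances sent abroad by immigrant workers 162.8, official foreign aid grants received (current) 144.7; capital account: capital transfers received from emigrants 128.0, debt forgiveness received from foreign official creditors 87.2.)

-1440.8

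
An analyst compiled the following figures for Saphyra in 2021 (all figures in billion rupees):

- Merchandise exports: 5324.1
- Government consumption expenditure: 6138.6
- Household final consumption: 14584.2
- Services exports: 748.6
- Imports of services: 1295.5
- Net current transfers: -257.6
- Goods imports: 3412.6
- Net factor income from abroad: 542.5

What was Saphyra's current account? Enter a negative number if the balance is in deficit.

Goods balance = 5324.1 - 3412.6 = 1911.5
Services balance = 748.6 - 1295.5 = -546.9
Trade balance (goods + services) = 1911.5 + (-546.9) = 1364.6
Net primary income = 542.5
Net secondary income = -257.6
Current account = 1364.6 + 542.5 + (-257.6) = 1649.5

1649.5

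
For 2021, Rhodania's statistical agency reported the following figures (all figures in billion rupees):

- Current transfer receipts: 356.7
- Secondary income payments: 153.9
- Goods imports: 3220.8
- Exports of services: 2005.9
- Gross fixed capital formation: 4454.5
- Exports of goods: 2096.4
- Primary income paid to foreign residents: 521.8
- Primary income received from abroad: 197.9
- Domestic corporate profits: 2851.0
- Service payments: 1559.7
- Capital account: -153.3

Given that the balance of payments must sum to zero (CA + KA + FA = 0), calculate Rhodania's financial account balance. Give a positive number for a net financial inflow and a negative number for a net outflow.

Goods balance = 2096.4 - 3220.8 = -1124.4
Services balance = 2005.9 - 1559.7 = 446.2
Trade balance (goods + services) = -1124.4 + 446.2 = -678.2
Net primary income = 197.9 - 521.8 = -323.9
Net secondary income = 356.7 - 153.9 = 202.8
Current account = -678.2 + (-323.9) + 202.8 = -799.3
Financial account = -(-799.3 + (-153.3)) = 952.6

952.6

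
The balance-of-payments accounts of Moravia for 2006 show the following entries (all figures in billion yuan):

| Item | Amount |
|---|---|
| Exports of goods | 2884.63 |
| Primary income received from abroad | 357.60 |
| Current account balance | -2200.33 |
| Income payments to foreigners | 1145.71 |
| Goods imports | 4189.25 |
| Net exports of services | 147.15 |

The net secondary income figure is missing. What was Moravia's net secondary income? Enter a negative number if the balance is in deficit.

Current account = goods balance + services balance + net primary income + net secondary income
Sum of the known components = -1945.58
Net secondary income = CA - (known components) = -2200.33 - (-1945.58) = -254.75

-254.75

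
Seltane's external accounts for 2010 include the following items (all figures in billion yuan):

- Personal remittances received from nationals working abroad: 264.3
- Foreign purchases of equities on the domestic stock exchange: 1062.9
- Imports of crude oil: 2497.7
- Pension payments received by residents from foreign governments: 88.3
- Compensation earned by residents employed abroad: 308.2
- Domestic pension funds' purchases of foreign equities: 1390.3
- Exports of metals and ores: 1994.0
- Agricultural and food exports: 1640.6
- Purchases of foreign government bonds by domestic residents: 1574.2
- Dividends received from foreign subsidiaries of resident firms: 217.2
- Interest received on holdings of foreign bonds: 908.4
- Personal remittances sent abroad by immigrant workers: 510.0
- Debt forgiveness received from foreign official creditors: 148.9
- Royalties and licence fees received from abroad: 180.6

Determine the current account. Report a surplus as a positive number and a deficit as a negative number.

Goods: 1640.6 + 1994.0 - 2497.7 = 1136.9
Services: 180.6
Primary income: 217.2 + 908.4 + 308.2 = 1433.8
Secondary income: 88.3 + 264.3 - 510.0 = -157.4
Current account = 1136.9 + 180.6 + 1433.8 + (-157.4) = 2593.9
(Excluded from the current account — financial account: foreign purchases of equities on the domestic stock exchange 1062.9, domestic pension funds' purchases of foreign equities 1390.3, purchases of foreign government bonds by domestic residents 1574.2; capital account: debt forgiveness received from foreign official creditors 148.9.)

2593.9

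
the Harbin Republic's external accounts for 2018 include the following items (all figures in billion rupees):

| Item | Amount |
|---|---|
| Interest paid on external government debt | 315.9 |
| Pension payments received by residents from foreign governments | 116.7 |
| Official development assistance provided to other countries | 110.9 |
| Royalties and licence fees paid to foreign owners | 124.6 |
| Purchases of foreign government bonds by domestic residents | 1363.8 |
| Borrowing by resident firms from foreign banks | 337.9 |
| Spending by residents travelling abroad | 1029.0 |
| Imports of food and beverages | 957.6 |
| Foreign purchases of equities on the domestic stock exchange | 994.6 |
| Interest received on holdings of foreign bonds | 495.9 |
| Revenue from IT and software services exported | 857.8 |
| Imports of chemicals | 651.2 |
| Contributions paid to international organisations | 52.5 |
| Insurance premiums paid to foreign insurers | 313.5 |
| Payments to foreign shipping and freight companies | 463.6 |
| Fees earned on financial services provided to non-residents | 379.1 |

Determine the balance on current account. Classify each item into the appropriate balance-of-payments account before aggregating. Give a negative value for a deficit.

-2169.3

Goods: -957.6 - 651.2 = -1608.8
Services: -313.5 + 857.8 - 463.6 - 124.6 + 379.1 - 1029.0 = -693.8
Primary income: -315.9 + 495.9 = 180.0
Secondary income: -110.9 + 116.7 - 52.5 = -46.7
Current account = (-1608.8) + (-693.8) + 180.0 + (-46.7) = -2169.3
(Excluded from the current account — financial account: purchases of foreign government bonds by domestic residents 1363.8, borrowing by resident firms from foreign banks 337.9, foreign purchases of equities on the domestic stock exchange 994.6.)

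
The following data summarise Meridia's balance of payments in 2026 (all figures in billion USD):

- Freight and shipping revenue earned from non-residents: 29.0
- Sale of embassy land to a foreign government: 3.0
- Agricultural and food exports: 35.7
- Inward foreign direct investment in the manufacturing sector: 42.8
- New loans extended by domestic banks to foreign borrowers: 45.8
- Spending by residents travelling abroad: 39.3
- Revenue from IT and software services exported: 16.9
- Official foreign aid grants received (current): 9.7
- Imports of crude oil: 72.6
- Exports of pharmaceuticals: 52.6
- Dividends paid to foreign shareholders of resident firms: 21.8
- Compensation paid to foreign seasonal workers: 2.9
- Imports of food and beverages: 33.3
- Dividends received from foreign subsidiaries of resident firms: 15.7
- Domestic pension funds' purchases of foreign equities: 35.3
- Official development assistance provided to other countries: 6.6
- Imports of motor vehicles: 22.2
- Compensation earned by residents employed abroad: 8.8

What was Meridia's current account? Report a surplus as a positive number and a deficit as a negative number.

Goods: -22.2 - 72.6 + 52.6 - 33.3 + 35.7 = -39.8
Services: 29.0 - 39.3 + 16.9 = 6.6
Primary income: 8.8 + 15.7 - 2.9 - 21.8 = -0.2
Secondary income: -6.6 + 9.7 = 3.1
Current account = (-39.8) + 6.6 + (-0.2) + 3.1 = -30.3
(Excluded from the current account — capital account: sale of embassy land to a foreign government 3.0; financial account: inward foreign direct investment in the manufacturing sector 42.8, new loans extended by domestic banks to foreign borrowers 45.8, domestic pension funds' purchases of foreign equities 35.3.)

-30.3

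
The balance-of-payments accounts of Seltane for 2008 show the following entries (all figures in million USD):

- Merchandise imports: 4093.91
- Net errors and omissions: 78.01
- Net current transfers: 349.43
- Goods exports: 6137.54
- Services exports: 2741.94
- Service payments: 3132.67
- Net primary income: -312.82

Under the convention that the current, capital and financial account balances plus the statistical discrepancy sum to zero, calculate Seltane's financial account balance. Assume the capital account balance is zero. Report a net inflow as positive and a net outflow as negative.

Goods balance = 6137.54 - 4093.91 = 2043.63
Services balance = 2741.94 - 3132.67 = -390.73
Trade balance (goods + services) = 2043.63 + (-390.73) = 1652.90
Net primary income = -312.82
Net secondary income = 349.43
Current account = 1652.90 + (-312.82) + 349.43 = 1689.51
Financial account = -(1689.51 + 78.01) = -1767.52

-1767.52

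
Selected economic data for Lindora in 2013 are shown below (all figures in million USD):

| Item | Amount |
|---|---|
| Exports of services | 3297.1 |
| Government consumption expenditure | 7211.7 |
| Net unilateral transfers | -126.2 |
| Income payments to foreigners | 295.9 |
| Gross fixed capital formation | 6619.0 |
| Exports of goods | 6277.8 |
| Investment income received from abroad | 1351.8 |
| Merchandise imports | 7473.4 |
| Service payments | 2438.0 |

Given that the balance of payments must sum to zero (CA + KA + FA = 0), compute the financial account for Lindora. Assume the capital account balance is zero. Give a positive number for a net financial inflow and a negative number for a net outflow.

-593.2

Goods balance = 6277.8 - 7473.4 = -1195.6
Services balance = 3297.1 - 2438.0 = 859.1
Trade balance (goods + services) = -1195.6 + 859.1 = -336.5
Net primary income = 1351.8 - 295.9 = 1055.9
Net secondary income = -126.2
Current account = -336.5 + 1055.9 + (-126.2) = 593.2
Financial account = -(593.2) = -593.2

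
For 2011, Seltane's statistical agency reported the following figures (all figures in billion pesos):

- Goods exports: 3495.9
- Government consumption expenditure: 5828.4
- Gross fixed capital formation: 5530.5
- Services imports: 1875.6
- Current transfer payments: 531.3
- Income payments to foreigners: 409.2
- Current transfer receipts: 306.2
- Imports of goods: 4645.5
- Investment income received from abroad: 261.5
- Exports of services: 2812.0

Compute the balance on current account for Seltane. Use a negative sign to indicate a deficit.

Goods balance = 3495.9 - 4645.5 = -1149.6
Services balance = 2812.0 - 1875.6 = 936.4
Trade balance (goods + services) = -1149.6 + 936.4 = -213.2
Net primary income = 261.5 - 409.2 = -147.7
Net secondary income = 306.2 - 531.3 = -225.1
Current account = -213.2 + (-147.7) + (-225.1) = -586.0

-586.0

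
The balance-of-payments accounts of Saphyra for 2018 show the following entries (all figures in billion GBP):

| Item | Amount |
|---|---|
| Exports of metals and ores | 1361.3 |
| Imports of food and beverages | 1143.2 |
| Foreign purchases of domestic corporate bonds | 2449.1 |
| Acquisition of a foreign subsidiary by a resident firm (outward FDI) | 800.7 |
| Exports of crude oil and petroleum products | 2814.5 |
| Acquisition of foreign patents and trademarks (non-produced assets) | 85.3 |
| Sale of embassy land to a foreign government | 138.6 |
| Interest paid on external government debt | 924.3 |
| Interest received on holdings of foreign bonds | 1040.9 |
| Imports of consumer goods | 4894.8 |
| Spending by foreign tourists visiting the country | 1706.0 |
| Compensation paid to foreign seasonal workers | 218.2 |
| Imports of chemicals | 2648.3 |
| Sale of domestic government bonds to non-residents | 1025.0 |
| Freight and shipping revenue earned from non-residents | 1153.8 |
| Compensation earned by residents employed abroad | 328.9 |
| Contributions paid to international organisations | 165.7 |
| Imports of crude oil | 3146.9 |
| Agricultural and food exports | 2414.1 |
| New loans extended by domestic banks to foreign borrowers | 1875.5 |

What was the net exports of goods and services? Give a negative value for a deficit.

-2383.5

Goods: -4894.8 - 3146.9 + 2814.5 - 1143.2 + 2414.1 - 2648.3 + 1361.3 = -5243.3
Services: 1153.8 + 1706.0 = 2859.8
Trade balance = -5243.3 + 2859.8 = -2383.5
(Excluded from the trade balance — financial account: foreign purchases of domestic corporate bonds 2449.1, acquisition of a foreign subsidiary by a resident firm (outward FDI) 800.7, sale of domestic government bonds to non-residents 1025.0, new loans extended by domestic banks to foreign borrowers 1875.5; capital account: acquisition of foreign patents and trademarks (non-produced assets) 85.3, sale of embassy land to a foreign government 138.6; primary income: interest paid on external government debt 924.3, interest received on holdings of foreign bonds 1040.9, compensation paid to foreign seasonal workers 218.2, compensation earned by residents employed abroad 328.9; secondary income: contributions paid to international organisations 165.7.)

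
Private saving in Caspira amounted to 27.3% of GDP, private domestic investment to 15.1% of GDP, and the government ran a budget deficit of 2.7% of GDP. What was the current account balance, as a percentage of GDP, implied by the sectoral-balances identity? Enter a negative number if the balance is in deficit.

By the sectoral-balances identity, CA = (S_private - I) + (T - G).
Private balance = 27.3 - 15.1 = 12.2
Government balance (T - G) = -2.7
CA = 12.2 + (-2.7) = 9.5

9.5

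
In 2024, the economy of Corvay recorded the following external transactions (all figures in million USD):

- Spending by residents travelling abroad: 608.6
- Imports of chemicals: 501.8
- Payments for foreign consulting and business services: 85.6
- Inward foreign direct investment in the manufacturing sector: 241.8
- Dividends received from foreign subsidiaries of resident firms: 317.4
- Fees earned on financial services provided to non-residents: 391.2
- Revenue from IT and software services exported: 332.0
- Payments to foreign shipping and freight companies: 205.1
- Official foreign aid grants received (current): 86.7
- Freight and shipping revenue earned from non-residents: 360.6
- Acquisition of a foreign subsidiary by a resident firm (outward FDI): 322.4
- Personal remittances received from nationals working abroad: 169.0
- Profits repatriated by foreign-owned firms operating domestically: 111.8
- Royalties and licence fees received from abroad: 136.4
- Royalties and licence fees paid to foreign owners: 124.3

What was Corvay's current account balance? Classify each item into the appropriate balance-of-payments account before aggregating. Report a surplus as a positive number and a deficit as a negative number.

Goods: -501.8
Services: -205.1 + 136.4 - 124.3 + 391.2 + 332.0 - 608.6 - 85.6 + 360.6 = 196.6
Primary income: -111.8 + 317.4 = 205.6
Secondary income: 86.7 + 169.0 = 255.7
Current account = (-501.8) + 196.6 + 205.6 + 255.7 = 156.1
(Excluded from the current account — financial account: inward foreign direct investment in the manufacturing sector 241.8, acquisition of a foreign subsidiary by a resident firm (outward FDI) 322.4.)

156.1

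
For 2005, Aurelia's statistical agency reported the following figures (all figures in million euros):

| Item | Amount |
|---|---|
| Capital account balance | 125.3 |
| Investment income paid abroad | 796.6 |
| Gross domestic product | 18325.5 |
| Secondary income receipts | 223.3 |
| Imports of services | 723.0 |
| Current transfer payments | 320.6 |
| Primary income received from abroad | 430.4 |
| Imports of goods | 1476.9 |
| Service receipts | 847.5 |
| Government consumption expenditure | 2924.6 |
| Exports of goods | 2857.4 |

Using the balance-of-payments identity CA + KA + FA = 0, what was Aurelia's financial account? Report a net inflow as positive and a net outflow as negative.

-1166.8

Goods balance = 2857.4 - 1476.9 = 1380.5
Services balance = 847.5 - 723.0 = 124.5
Trade balance (goods + services) = 1380.5 + 124.5 = 1505.0
Net primary income = 430.4 - 796.6 = -366.2
Net secondary income = 223.3 - 320.6 = -97.3
Current account = 1505.0 + (-366.2) + (-97.3) = 1041.5
Financial account = -(1041.5 + 125.3) = -1166.8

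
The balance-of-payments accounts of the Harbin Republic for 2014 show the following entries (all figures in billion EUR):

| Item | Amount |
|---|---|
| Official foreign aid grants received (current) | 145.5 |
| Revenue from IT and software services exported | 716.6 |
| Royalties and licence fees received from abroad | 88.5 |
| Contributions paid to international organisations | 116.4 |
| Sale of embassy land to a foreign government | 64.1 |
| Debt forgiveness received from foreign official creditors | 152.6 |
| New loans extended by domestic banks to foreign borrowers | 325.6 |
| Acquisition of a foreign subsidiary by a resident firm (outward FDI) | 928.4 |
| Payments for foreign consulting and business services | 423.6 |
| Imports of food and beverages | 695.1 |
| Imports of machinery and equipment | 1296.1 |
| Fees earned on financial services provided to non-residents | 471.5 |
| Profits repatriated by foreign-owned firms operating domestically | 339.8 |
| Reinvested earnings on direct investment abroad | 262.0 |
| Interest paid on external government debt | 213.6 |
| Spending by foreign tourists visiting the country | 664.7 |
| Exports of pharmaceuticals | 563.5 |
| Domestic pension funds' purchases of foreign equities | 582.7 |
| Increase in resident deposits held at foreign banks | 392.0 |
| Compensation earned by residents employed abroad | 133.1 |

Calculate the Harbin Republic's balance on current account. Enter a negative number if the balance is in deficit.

Goods: -695.1 - 1296.1 + 563.5 = -1427.7
Services: 88.5 + 716.6 - 423.6 + 471.5 + 664.7 = 1517.7
Primary income: -339.8 + 133.1 + 262.0 - 213.6 = -158.3
Secondary income: 145.5 - 116.4 = 29.1
Current account = (-1427.7) + 1517.7 + (-158.3) + 29.1 = -39.2
(Excluded from the current account — capital account: sale of embassy land to a foreign government 64.1, debt forgiveness received from foreign official creditors 152.6; financial account: new loans extended by domestic banks to foreign borrowers 325.6, acquisition of a foreign subsidiary by a resident firm (outward FDI) 928.4, domestic pension funds' purchases of foreign equities 582.7, increase in resident deposits held at foreign banks 392.0.)

-39.2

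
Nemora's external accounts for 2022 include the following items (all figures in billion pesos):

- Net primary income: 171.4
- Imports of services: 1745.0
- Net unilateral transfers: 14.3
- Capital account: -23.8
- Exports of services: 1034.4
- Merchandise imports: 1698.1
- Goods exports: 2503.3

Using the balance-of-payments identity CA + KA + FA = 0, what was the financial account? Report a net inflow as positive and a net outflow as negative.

-256.5

Goods balance = 2503.3 - 1698.1 = 805.2
Services balance = 1034.4 - 1745.0 = -710.6
Trade balance (goods + services) = 805.2 + (-710.6) = 94.6
Net primary income = 171.4
Net secondary income = 14.3
Current account = 94.6 + 171.4 + 14.3 = 280.3
Financial account = -(280.3 + (-23.8)) = -256.5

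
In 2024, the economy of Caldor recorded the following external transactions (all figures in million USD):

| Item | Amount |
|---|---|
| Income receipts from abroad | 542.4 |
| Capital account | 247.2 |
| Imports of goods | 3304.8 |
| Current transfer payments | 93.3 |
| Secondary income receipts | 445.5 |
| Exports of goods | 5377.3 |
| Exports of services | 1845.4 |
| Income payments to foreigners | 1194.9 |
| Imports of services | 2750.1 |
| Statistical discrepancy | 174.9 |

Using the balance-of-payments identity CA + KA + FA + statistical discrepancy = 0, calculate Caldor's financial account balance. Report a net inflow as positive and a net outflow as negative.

Goods balance = 5377.3 - 3304.8 = 2072.5
Services balance = 1845.4 - 2750.1 = -904.7
Trade balance (goods + services) = 2072.5 + (-904.7) = 1167.8
Net primary income = 542.4 - 1194.9 = -652.5
Net secondary income = 445.5 - 93.3 = 352.2
Current account = 1167.8 + (-652.5) + 352.2 = 867.5
Financial account = -(867.5 + 247.2 + 174.9) = -1289.6

-1289.6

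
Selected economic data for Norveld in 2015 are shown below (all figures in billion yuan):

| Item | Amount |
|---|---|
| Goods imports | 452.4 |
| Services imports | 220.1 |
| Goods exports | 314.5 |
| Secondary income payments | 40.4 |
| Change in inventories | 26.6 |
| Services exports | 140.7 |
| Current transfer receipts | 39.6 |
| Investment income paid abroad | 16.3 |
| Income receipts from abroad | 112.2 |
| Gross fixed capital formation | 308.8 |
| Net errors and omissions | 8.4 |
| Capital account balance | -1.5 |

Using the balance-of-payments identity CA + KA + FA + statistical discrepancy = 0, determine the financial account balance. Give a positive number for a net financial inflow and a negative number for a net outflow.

Goods balance = 314.5 - 452.4 = -137.9
Services balance = 140.7 - 220.1 = -79.4
Trade balance (goods + services) = -137.9 + (-79.4) = -217.3
Net primary income = 112.2 - 16.3 = 95.9
Net secondary income = 39.6 - 40.4 = -0.8
Current account = -217.3 + 95.9 + (-0.8) = -122.2
Financial account = -(-122.2 + (-1.5) + 8.4) = 115.3

115.3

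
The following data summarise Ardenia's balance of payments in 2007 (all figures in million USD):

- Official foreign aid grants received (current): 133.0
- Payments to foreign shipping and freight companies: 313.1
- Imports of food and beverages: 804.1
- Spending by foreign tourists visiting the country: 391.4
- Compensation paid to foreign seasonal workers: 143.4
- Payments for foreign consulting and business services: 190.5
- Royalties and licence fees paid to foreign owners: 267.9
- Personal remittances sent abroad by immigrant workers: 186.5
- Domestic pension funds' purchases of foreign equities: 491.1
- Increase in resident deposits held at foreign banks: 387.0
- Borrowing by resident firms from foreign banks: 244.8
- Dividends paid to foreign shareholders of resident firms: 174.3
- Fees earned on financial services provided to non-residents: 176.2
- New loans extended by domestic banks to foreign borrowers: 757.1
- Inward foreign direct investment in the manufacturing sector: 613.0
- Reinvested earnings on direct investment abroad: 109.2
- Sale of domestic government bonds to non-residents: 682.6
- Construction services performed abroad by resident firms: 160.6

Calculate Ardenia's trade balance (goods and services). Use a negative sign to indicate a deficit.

-847.4

Goods: -804.1
Services: -313.1 - 267.9 - 190.5 + 391.4 + 160.6 + 176.2 = -43.3
Trade balance = -804.1 + (-43.3) = -847.4
(Excluded from the trade balance — secondary income: official foreign aid grants received (current) 133.0, personal remittances sent abroad by immigrant workers 186.5; primary income: compensation paid to foreign seasonal workers 143.4, dividends paid to foreign shareholders of resident firms 174.3, reinvested earnings on direct investment abroad 109.2; financial account: domestic pension funds' purchases of foreign equities 491.1, increase in resident deposits held at foreign banks 387.0, borrowing by resident firms from foreign banks 244.8, new loans extended by domestic banks to foreign borrowers 757.1, inward foreign direct investment in the manufacturing sector 613.0, sale of domestic government bonds to non-residents 682.6.)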